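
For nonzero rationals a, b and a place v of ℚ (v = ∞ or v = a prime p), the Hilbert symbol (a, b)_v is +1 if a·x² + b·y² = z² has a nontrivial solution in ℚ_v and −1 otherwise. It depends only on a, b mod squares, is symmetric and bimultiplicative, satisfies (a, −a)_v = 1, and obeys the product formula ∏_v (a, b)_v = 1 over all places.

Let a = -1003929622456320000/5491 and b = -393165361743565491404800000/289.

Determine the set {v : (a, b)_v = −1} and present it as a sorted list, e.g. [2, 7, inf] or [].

[5, 19, 23, 37, 43, inf]

(a, b) ≡ (-211603, -4945) mod (ℚ^×)²; places V = {2, 3, 5, 7, 17, 19, 23, 37, 43, ∞}.
(a,b)_∞: sgn(-211603)=−, sgn(-4945)=−, so -1.
(a,b)_5: α=4, u≡3; β=5, v≡1 (mod 5); (3|5)=-1, (1|5)=+1; sign (−1)^0·-1^5·+1^4 = -1.
(a,b)_7: α=1, u≡4; β=2, v≡4 (mod 7); (4|7)=+1, (4|7)=+1; sign (−1)^0·+1^2·+1^1 = +1.
(a,b)_19: α=-1, u≡5; β=0, v≡14 (mod 19); (5|19)=+1, (14|19)=-1; sign (−1)^0·+1^0·-1^-1 = -1.
(a,b)_43: α=3, u≡35; β=5, v≡6 (mod 43); (35|43)=+1, (6|43)=+1; sign (−1)^1·+1^5·+1^3 = -1.
(a,b)_23: α=2, u≡21; β=3, v≡19 (mod 23); (21|23)=-1, (19|23)=-1; sign (−1)^0·-1^3·-1^2 = -1.
(a,b)_37: α=1, u≡36; β=2, v≡5 (mod 37); (36|37)=+1, (5|37)=-1; sign (−1)^0·+1^2·-1^1 = -1.
(a,b)_3: α=2, u≡2; β=0, v≡2 (mod 3); (2|3)=-1, (2|3)=-1; sign (−1)^0·-1^0·-1^2 = +1.
(a,b)_2: α=14, β=20; u≡5, v≡7 (mod 8); ε(u)ε(v)=0·1, αω(v)=14·0, βω(u)=20·1; sum ≡ 0  ⇒  +1.
(a,b)_17: α=-2, u≡13; β=-2, v≡16 (mod 17); (13|17)=+1, (16|17)=+1; sign (−1)^0·+1^-2·+1^-2 = +1.
Ram(-211603, -4945) = {5, 19, 23, 37, 43, ∞}; no ℚ_5-point on the conic.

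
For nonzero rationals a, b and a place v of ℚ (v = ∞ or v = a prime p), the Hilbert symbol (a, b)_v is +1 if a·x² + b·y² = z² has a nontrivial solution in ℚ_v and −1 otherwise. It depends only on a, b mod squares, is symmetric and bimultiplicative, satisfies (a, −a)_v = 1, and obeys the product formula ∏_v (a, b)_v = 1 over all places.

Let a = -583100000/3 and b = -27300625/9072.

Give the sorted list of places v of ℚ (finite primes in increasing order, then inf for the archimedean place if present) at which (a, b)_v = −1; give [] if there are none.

(a, b) ≡ (-3570, -7) mod (ℚ^×)²; places V = {2, 3, 5, 7, 11, 17, 19, ∞}.
(a,b)_5: α=5, u≡1; β=4, v≡2 (mod 5); (1|5)=+1, (2|5)=-1; sign (−1)^0·+1^4·-1^5 = -1.
(a,b)_17: α=1, u≡11; β=0, v≡6 (mod 17); (11|17)=-1, (6|17)=-1; sign (−1)^0·-1^0·-1^1 = -1.
(a,b)_2: α=5, β=-4; u≡7, v≡1 (mod 8); ε(u)ε(v)=1·0, αω(v)=5·0, βω(u)=-4·0; sum ≡ 0  ⇒  +1.
(a,b)_7: α=3, u≡2; β=-1, v≡5 (mod 7); (2|7)=+1, (5|7)=-1; sign (−1)^1·+1^-1·-1^3 = +1.
(a,b)_∞: sgn(-3570)=−, sgn(-7)=−, so -1.
(a,b)_11: α=0, u≡4; β=2, v≡5 (mod 11); (4|11)=+1, (5|11)=+1; sign (−1)^0·+1^2·+1^0 = +1.
(a,b)_19: α=0, u≡2; β=2, v≡10 (mod 19); (2|19)=-1, (10|19)=-1; sign (−1)^0·-1^2·-1^0 = +1.
(a,b)_3: α=-1, u≡1; β=-4, v≡2 (mod 3); (1|3)=+1, (2|3)=-1; sign (−1)^0·+1^-4·-1^-1 = -1.
Ram(-3570, -7) = {3, 5, 17, ∞}; no ℚ_3-point on the conic.

[3, 5, 17, inf]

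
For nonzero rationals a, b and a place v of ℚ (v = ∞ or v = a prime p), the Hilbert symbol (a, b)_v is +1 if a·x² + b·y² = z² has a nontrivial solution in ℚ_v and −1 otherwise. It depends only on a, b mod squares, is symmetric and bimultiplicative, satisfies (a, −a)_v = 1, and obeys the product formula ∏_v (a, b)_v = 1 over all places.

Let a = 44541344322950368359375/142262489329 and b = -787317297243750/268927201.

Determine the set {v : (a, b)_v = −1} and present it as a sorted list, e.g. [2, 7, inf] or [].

[5, 13]

(a, b) ≡ (7, -26390) mod (ℚ^×)²; places V = {2, 3, 5, 7, 13, 23, 29, 31, 47, ∞}.
(a,b)_29: α=2, u≡6; β=1, v≡14 (mod 29); (6|29)=+1, (14|29)=-1; sign (−1)^0·+1^1·-1^2 = +1.
(a,b)_5: α=8, u≡2; β=5, v≡2 (mod 5); (2|5)=-1, (2|5)=-1; sign (−1)^0·-1^5·-1^8 = -1.
(a,b)_31: α=-2, u≡19; β=-2, v≡6 (mod 31); (19|31)=+1, (6|31)=-1; sign (−1)^0·+1^-2·-1^-2 = +1.
(a,b)_3: α=2, u≡1; β=2, v≡1 (mod 3); (1|3)=+1, (1|3)=+1; sign (−1)^0·+1^2·+1^2 = +1.
(a,b)_∞: sgn(7)=+, sgn(-26390)=−, so +1.
(a,b)_7: α=9, u≡2; β=5, v≡5 (mod 7); (2|7)=+1, (5|7)=-1; sign (−1)^1·+1^5·-1^9 = +1.
(a,b)_47: α=2, u≡42; β=2, v≡4 (mod 47); (42|47)=+1, (4|47)=+1; sign (−1)^0·+1^2·+1^2 = +1.
(a,b)_13: α=2, u≡11; β=1, v≡11 (mod 13); (11|13)=-1, (11|13)=-1; sign (−1)^0·-1^1·-1^2 = -1.
(a,b)_2: α=0, β=1; u≡7, v≡5 (mod 8); ε(u)ε(v)=1·0, αω(v)=0·1, βω(u)=1·0; sum ≡ 0  ⇒  +1.
(a,b)_23: α=-6, u≡14; β=-4, v≡22 (mod 23); (14|23)=-1, (22|23)=-1; sign (−1)^0·-1^-4·-1^-6 = +1.
Ram(7, -26390) = {5, 13}; no ℚ_5-point on the conic.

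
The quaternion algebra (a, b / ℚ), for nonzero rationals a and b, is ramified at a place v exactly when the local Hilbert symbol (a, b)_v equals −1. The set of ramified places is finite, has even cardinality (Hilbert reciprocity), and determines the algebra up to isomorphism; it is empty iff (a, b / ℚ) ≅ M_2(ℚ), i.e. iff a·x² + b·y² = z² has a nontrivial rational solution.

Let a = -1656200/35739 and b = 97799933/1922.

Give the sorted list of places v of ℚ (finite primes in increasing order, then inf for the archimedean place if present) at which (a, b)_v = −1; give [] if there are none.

(a, b) ≡ (-22, 154) mod (ℚ^×)²; places V = {2, 3, 5, 7, 11, 13, 19, 23, 31, ∞}.
(a,b)_2: α=3, β=-1; u≡5, v≡5 (mod 8); ε(u)ε(v)=0·0, αω(v)=3·1, βω(u)=-1·1; sum ≡ 0  ⇒  +1.
(a,b)_3: α=-2, u≡2; β=0, v≡1 (mod 3); (2|3)=-1, (1|3)=+1; sign (−1)^0·-1^0·+1^-2 = +1.
(a,b)_∞: sgn(-22)=−, sgn(154)=+, so +1.
(a,b)_19: α=-2, u≡17; β=0, v≡12 (mod 19); (17|19)=+1, (12|19)=-1; sign (−1)^0·+1^0·-1^-2 = +1.
(a,b)_5: α=2, u≡3; β=0, v≡4 (mod 5); (3|5)=-1, (4|5)=+1; sign (−1)^0·-1^0·+1^2 = +1.
(a,b)_11: α=-1, u≡1; β=1, v≡4 (mod 11); (1|11)=+1, (4|11)=+1; sign (−1)^1·+1^1·+1^-1 = -1.
(a,b)_13: α=2, u≡1; β=0, v≡8 (mod 13); (1|13)=+1, (8|13)=-1; sign (−1)^0·+1^0·-1^2 = +1.
(a,b)_7: α=2, u≡6; β=5, v≡4 (mod 7); (6|7)=-1, (4|7)=+1; sign (−1)^0·-1^5·+1^2 = -1.
(a,b)_23: α=0, u≡13; β=2, v≡2 (mod 23); (13|23)=+1, (2|23)=+1; sign (−1)^0·+1^2·+1^0 = +1.
(a,b)_31: α=0, u≡14; β=-2, v≡24 (mod 31); (14|31)=+1, (24|31)=-1; sign (−1)^0·+1^-2·-1^0 = +1.
|Ram(-22, 154)| = 2, even; anisotropic at {7, 11}.

[7, 11]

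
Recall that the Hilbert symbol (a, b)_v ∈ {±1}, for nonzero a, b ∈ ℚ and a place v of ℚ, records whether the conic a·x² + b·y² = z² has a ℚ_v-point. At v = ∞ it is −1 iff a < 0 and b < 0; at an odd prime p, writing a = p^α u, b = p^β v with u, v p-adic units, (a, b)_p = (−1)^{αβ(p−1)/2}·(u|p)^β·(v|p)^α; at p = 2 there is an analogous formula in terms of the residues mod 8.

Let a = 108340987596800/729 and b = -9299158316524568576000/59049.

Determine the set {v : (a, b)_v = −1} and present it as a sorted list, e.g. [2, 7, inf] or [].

Mod squares: a ≡ 17, b ≡ -1610. Check v ∈ {∞, 2, 3, 5, 7, 17, 23}.
v=5: a=5^2·(≡3), b=5^3·(≡3) mod 5; (3|5)=-1, (3|5)=-1; (−1)^{2·3·2}·(-1)^3·(-1)^2 = -1.
v=23: a=23^2·(≡17), b=23^3·(≡22) mod 23; (17|23)=-1, (22|23)=-1; (−1)^{2·3·11}·(-1)^3·(-1)^2 = -1.
v=∞: 17 > 0 and -1610 < 0  ⇒  (a,b)_∞ = +1.
v=3: a=3^-6·(≡2), b=3^-10·(≡1) mod 3; (2|3)=-1, (1|3)=+1; (−1)^{-6·-10·1}·(-1)^-10·(+1)^-6 = +1.
v=7: a=7^6·(≡6), b=7^9·(≡1) mod 7; (6|7)=-1, (1|7)=+1; (−1)^{6·9·3}·(-1)^9·(+1)^6 = -1.
v=17: a=17^1·(≡4), b=17^2·(≡11) mod 17; (4|17)=+1, (11|17)=-1; (−1)^{1·2·8}·(+1)^2·(-1)^1 = -1.
v=2: v_2(a)=12, v_2(b)=19; units ≡ 1, 3 (mod 8); ε·ε+αω+βω = 0·1+12·1+19·0 ≡ 0  ⇒  (a,b)_2 = +1.
|Ram(17, -1610)| = 4, even; anisotropic at {5, 7, 17, 23}.

[5, 7, 17, 23]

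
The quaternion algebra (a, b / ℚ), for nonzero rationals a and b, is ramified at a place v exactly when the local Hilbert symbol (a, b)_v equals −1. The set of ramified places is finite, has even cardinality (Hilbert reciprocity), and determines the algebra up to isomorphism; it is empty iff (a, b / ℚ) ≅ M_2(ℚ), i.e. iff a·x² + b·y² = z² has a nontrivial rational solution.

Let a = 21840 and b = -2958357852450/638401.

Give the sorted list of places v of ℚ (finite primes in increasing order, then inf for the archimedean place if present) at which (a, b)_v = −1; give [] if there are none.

[2, 5, 7, 13]

Mod squares: a ≡ 1365, b ≡ -2. Check v ∈ {∞, 2, 3, 5, 7, 11, 13, 17, 47}.
v=47: a=47^0·(≡32), b=47^-2·(≡29) mod 47; (32|47)=+1, (29|47)=-1; (−1)^{0·-2·23}·(+1)^-2·(-1)^0 = +1.
v=2: v_2(a)=4, v_2(b)=1; units ≡ 5, 7 (mod 8); ε·ε+αω+βω = 0·1+4·0+1·1 ≡ 1  ⇒  (a,b)_2 = -1.
v=5: a=5^1·(≡3), b=5^2·(≡2) mod 5; (3|5)=-1, (2|5)=-1; (−1)^{1·2·2}·(-1)^2·(-1)^1 = -1.
v=17: a=17^0·(≡12), b=17^-2·(≡2) mod 17; (12|17)=-1, (2|17)=+1; (−1)^{0·-2·8}·(-1)^-2·(+1)^0 = +1.
v=13: a=13^1·(≡3), b=13^2·(≡11) mod 13; (3|13)=+1, (11|13)=-1; (−1)^{1·2·6}·(+1)^2·(-1)^1 = -1.
v=∞: 1365 > 0 and -2 < 0  ⇒  (a,b)_∞ = +1.
v=7: a=7^1·(≡5), b=7^2·(≡6) mod 7; (5|7)=-1, (6|7)=-1; (−1)^{1·2·3}·(-1)^2·(-1)^1 = -1.
v=11: a=11^0·(≡5), b=11^2·(≡9) mod 11; (5|11)=+1, (9|11)=+1; (−1)^{0·2·5}·(+1)^2·(+1)^0 = +1.
v=3: a=3^1·(≡2), b=3^10·(≡1) mod 3; (2|3)=-1, (1|3)=+1; (−1)^{1·10·1}·(-1)^10·(+1)^1 = +1.
|Ram(1365, -2)| = 4, even; anisotropic at {2, 5, 7, 13}.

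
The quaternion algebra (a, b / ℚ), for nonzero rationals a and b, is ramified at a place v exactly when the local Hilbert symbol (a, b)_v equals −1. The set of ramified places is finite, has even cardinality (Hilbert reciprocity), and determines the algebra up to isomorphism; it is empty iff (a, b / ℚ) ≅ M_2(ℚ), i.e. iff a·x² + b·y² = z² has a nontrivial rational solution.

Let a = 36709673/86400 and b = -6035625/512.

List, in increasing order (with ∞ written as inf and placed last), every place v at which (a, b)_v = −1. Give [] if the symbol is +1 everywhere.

Mod squares: a ≡ 26598, b ≡ -2146. Check v ∈ {∞, 2, 3, 5, 7, 11, 13, 29, 31, 37}.
v=31: a=31^1·(≡15), b=31^0·(≡26) mod 31; (15|31)=-1, (26|31)=-1; (−1)^{1·0·15}·(-1)^0·(-1)^1 = -1.
v=7: a=7^2·(≡5), b=7^0·(≡6) mod 7; (5|7)=-1, (6|7)=-1; (−1)^{2·0·3}·(-1)^0·(-1)^2 = +1.
v=5: a=5^-2·(≡3), b=5^4·(≡4) mod 5; (3|5)=-1, (4|5)=+1; (−1)^{-2·4·2}·(-1)^4·(+1)^-2 = +1.
v=11: a=11^1·(≡5), b=11^0·(≡7) mod 11; (5|11)=+1, (7|11)=-1; (−1)^{1·0·5}·(+1)^0·(-1)^1 = -1.
v=13: a=13^3·(≡2), b=13^0·(≡3) mod 13; (2|13)=-1, (3|13)=+1; (−1)^{3·0·6}·(-1)^0·(+1)^3 = +1.
v=37: a=37^0·(≡32), b=37^1·(≡11) mod 37; (32|37)=-1, (11|37)=+1; (−1)^{0·1·18}·(-1)^1·(+1)^0 = -1.
v=29: a=29^0·(≡9), b=29^1·(≡5) mod 29; (9|29)=+1, (5|29)=+1; (−1)^{0·1·14}·(+1)^1·(+1)^0 = +1.
v=3: a=3^-3·(≡1), b=3^2·(≡2) mod 3; (1|3)=+1, (2|3)=-1; (−1)^{-3·2·1}·(+1)^2·(-1)^-3 = -1.
v=2: v_2(a)=-7, v_2(b)=-9; units ≡ 3, 7 (mod 8); ε·ε+αω+βω = 1·1+-7·0+-9·1 ≡ 0  ⇒  (a,b)_2 = +1.
v=∞: 26598 > 0 and -2146 < 0  ⇒  (a,b)_∞ = +1.
|Ram(26598, -2146)| = 4, even; anisotropic at {3, 11, 31, 37}.

[3, 11, 31, 37]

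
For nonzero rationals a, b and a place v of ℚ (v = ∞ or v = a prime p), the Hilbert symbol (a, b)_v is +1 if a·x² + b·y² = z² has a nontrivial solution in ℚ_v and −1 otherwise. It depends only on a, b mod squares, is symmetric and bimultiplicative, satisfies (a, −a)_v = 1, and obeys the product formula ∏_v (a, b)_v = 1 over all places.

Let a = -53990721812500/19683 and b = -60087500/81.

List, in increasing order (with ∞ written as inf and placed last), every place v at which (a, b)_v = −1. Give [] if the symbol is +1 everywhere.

[5, 11, 17, inf]

Mod squares: a ≡ -22287, b ≡ -24035. Check v ∈ {∞, 2, 3, 5, 11, 17, 19, 23, 31}.
v=2: v_2(a)=2, v_2(b)=2; units ≡ 1, 5 (mod 8); ε·ε+αω+βω = 0·0+2·1+2·0 ≡ 0  ⇒  (a,b)_2 = +1.
v=19: a=19^1·(≡4), b=19^1·(≡10) mod 19; (4|19)=+1, (10|19)=-1; (−1)^{1·1·9}·(+1)^1·(-1)^1 = +1.
v=11: a=11^2·(≡8), b=11^1·(≡3) mod 11; (8|11)=-1, (3|11)=+1; (−1)^{2·1·5}·(-1)^1·(+1)^2 = -1.
v=3: a=3^-9·(≡2), b=3^-4·(≡1) mod 3; (2|3)=-1, (1|3)=+1; (−1)^{-9·-4·1}·(-1)^-4·(+1)^-9 = +1.
v=∞: -22287 < 0 and -24035 < 0  ⇒  (a,b)_∞ = -1.
v=23: a=23^1·(≡15), b=23^1·(≡2) mod 23; (15|23)=-1, (2|23)=+1; (−1)^{1·1·11}·(-1)^1·(+1)^1 = +1.
v=17: a=17^1·(≡15), b=17^0·(≡12) mod 17; (15|17)=+1, (12|17)=-1; (−1)^{1·0·8}·(+1)^0·(-1)^1 = -1.
v=5: a=5^6·(≡3), b=5^5·(≡2) mod 5; (3|5)=-1, (2|5)=-1; (−1)^{6·5·2}·(-1)^5·(-1)^6 = -1.
v=31: a=31^2·(≡4), b=31^0·(≡27) mod 31; (4|31)=+1, (27|31)=-1; (−1)^{2·0·15}·(+1)^0·(-1)^2 = +1.
(-22287, -24035 / ℚ) ramifies at {5, 11, 17, ∞}: a division algebra.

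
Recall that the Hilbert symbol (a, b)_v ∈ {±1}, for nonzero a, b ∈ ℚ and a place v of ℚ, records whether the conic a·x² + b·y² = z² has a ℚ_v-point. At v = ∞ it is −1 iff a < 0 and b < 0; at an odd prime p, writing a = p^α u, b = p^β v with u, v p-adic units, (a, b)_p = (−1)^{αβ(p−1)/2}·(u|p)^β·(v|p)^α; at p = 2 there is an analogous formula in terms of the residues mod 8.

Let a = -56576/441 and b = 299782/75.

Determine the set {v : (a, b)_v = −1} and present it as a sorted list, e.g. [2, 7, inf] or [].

[2, 7, 13, 17]

Mod squares: a ≡ -221, b ≡ 18354. Check v ∈ {∞, 2, 3, 5, 7, 13, 17, 19, 23}.
v=7: a=7^-2·(≡6), b=7^3·(≡4) mod 7; (6|7)=-1, (4|7)=+1; (−1)^{-2·3·3}·(-1)^3·(+1)^-2 = -1.
v=5: a=5^0·(≡4), b=5^-2·(≡4) mod 5; (4|5)=+1, (4|5)=+1; (−1)^{0·-2·2}·(+1)^-2·(+1)^0 = +1.
v=13: a=13^1·(≡10), b=13^0·(≡8) mod 13; (10|13)=+1, (8|13)=-1; (−1)^{1·0·6}·(+1)^0·(-1)^1 = -1.
v=3: a=3^-2·(≡1), b=3^-1·(≡1) mod 3; (1|3)=+1, (1|3)=+1; (−1)^{-2·-1·1}·(+1)^-1·(+1)^-2 = +1.
v=∞: -221 < 0 and 18354 > 0  ⇒  (a,b)_∞ = +1.
v=19: a=19^0·(≡11), b=19^1·(≡11) mod 19; (11|19)=+1, (11|19)=+1; (−1)^{0·1·9}·(+1)^1·(+1)^0 = +1.
v=17: a=17^1·(≡13), b=17^0·(≡3) mod 17; (13|17)=+1, (3|17)=-1; (−1)^{1·0·8}·(+1)^0·(-1)^1 = -1.
v=2: v_2(a)=8, v_2(b)=1; units ≡ 3, 1 (mod 8); ε·ε+αω+βω = 1·0+8·0+1·1 ≡ 1  ⇒  (a,b)_2 = -1.
v=23: a=23^0·(≡1), b=23^1·(≡18) mod 23; (1|23)=+1, (18|23)=+1; (−1)^{0·1·11}·(+1)^1·(+1)^0 = +1.
Ram(-221, 18354) = {2, 7, 13, 17}; no ℚ_2-point on the conic.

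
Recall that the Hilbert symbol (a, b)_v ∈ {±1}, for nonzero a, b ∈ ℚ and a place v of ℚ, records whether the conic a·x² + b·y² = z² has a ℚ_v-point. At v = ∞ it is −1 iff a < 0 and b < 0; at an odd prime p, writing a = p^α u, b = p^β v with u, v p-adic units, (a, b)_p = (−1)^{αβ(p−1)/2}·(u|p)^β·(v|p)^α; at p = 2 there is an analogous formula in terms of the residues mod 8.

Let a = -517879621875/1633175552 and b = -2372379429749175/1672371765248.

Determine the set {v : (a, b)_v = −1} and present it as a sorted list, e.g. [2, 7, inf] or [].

(a, b) ≡ (-2310, -14) mod (ℚ^×)²; places V = {2, 3, 5, 7, 11, 19, 23, 47, ∞}.
(a,b)_23: α=0, u≡3; β=2, v≡13 (mod 23); (3|23)=+1, (13|23)=+1; sign (−1)^0·+1^2·+1^0 = +1.
(a,b)_3: α=1, u≡1; β=6, v≡1 (mod 3); (1|3)=+1, (1|3)=+1; sign (−1)^0·+1^6·+1^1 = +1.
(a,b)_7: α=3, u≡3; β=5, v≡3 (mod 7); (3|7)=-1, (3|7)=-1; sign (−1)^1·-1^5·-1^3 = -1.
(a,b)_11: α=5, u≡2; β=4, v≡8 (mod 11); (2|11)=-1, (8|11)=-1; sign (−1)^0·-1^4·-1^5 = -1.
(a,b)_19: α=-2, u≡18; β=-2, v≡4 (mod 19); (18|19)=-1, (4|19)=+1; sign (−1)^0·-1^-2·+1^-2 = +1.
(a,b)_47: α=-2, u≡26; β=-2, v≡43 (mod 47); (26|47)=-1, (43|47)=-1; sign (−1)^0·-1^-2·-1^-2 = +1.
(a,b)_5: α=5, u≡3; β=2, v≡1 (mod 5); (3|5)=-1, (1|5)=+1; sign (−1)^0·-1^2·+1^5 = +1.
(a,b)_2: α=-11, β=-21; u≡5, v≡1 (mod 8); ε(u)ε(v)=0·0, αω(v)=-11·0, βω(u)=-21·1; sum ≡ 1  ⇒  -1.
(a,b)_∞: sgn(-2310)=−, sgn(-14)=−, so -1.
|Ram(-2310, -14)| = 4, even; anisotropic at {2, 7, 11, ∞}.

[2, 7, 11, inf]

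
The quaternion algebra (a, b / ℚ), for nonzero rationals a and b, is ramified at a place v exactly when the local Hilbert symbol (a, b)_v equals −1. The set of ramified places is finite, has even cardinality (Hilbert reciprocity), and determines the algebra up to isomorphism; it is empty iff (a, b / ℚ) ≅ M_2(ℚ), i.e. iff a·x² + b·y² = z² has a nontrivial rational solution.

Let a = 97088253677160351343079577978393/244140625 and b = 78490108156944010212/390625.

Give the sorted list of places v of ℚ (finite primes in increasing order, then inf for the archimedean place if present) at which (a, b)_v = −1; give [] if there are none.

Mod squares: a ≡ 17, b ≡ 274873. Check v ∈ {∞, 2, 3, 5, 7, 17, 19, 23, 37}.
v=19: a=19^2·(≡17), b=19^1·(≡2) mod 19; (17|19)=+1, (2|19)=-1; (−1)^{2·1·9}·(+1)^1·(-1)^2 = +1.
v=23: a=23^4·(≡15), b=23^3·(≡20) mod 23; (15|23)=-1, (20|23)=-1; (−1)^{4·3·11}·(-1)^3·(-1)^4 = -1.
v=∞: 17 > 0 and 274873 > 0  ⇒  (a,b)_∞ = +1.
v=37: a=37^2·(≡20), b=37^1·(≡6) mod 37; (20|37)=-1, (6|37)=-1; (−1)^{2·1·18}·(-1)^1·(-1)^2 = -1.
v=2: v_2(a)=0, v_2(b)=2; units ≡ 1, 1 (mod 8); ε·ε+αω+βω = 0·0+0·0+2·0 ≡ 0  ⇒  (a,b)_2 = +1.
v=5: a=5^-12·(≡3), b=5^-8·(≡2) mod 5; (3|5)=-1, (2|5)=-1; (−1)^{-12·-8·2}·(-1)^-8·(-1)^-12 = +1.
v=7: a=7^14·(≡6), b=7^8·(≡2) mod 7; (6|7)=-1, (2|7)=+1; (−1)^{14·8·3}·(-1)^8·(+1)^14 = +1.
v=17: a=17^5·(≡2), b=17^3·(≡4) mod 17; (2|17)=+1, (4|17)=+1; (−1)^{5·3·8}·(+1)^3·(+1)^5 = +1.
v=3: a=3^6·(≡2), b=3^4·(≡1) mod 3; (2|3)=-1, (1|3)=+1; (−1)^{6·4·1}·(-1)^4·(+1)^6 = +1.
(17, 274873 / ℚ) ramifies at {23, 37}: a division algebra.

[23, 37]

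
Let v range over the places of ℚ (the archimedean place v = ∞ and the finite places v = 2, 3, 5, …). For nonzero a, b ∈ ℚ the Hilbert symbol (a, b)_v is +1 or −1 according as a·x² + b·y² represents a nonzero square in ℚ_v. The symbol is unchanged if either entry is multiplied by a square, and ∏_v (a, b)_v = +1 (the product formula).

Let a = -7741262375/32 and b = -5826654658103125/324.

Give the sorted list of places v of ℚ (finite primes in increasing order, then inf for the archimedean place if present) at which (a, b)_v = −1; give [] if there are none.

Mod squares: a ≡ -17710, b ≡ -85. Check v ∈ {∞, 2, 3, 5, 7, 11, 17, 23}.
v=2: v_2(a)=-5, v_2(b)=-2; units ≡ 1, 3 (mod 8); ε·ε+αω+βω = 0·1+-5·1+-2·0 ≡ 1  ⇒  (a,b)_2 = -1.
v=5: a=5^3·(≡3), b=5^5·(≡3) mod 5; (3|5)=-1, (3|5)=-1; (−1)^{3·5·2}·(-1)^5·(-1)^3 = +1.
v=23: a=23^1·(≡12), b=23^2·(≡14) mod 23; (12|23)=+1, (14|23)=-1; (−1)^{1·2·11}·(+1)^2·(-1)^1 = -1.
v=11: a=11^3·(≡7), b=11^4·(≡4) mod 11; (7|11)=-1, (4|11)=+1; (−1)^{3·4·5}·(-1)^4·(+1)^3 = +1.
v=7: a=7^1·(≡1), b=7^2·(≡3) mod 7; (1|7)=+1, (3|7)=-1; (−1)^{1·2·3}·(+1)^2·(-1)^1 = -1.
v=∞: -17710 < 0 and -85 < 0  ⇒  (a,b)_∞ = -1.
v=17: a=17^2·(≡1), b=17^3·(≡3) mod 17; (1|17)=+1, (3|17)=-1; (−1)^{2·3·8}·(+1)^3·(-1)^2 = +1.
v=3: a=3^0·(≡2), b=3^-4·(≡2) mod 3; (2|3)=-1, (2|3)=-1; (−1)^{0·-4·1}·(-1)^-4·(-1)^0 = +1.
|Ram(-17710, -85)| = 4, even; anisotropic at {2, 7, 23, ∞}.

[2, 7, 23, inf]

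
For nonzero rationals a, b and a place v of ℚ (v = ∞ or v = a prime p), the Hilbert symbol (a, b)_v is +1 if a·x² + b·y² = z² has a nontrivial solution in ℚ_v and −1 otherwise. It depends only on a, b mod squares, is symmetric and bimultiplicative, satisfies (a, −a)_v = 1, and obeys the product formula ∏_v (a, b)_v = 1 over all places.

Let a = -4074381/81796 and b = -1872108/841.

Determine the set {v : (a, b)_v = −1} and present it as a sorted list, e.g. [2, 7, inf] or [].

Mod squares: a ≡ -69, b ≡ -52003. Check v ∈ {∞, 2, 3, 7, 11, 13, 17, 19, 23, 29}.
v=17: a=17^0·(≡1), b=17^1·(≡13) mod 17; (1|17)=+1, (13|17)=+1; (−1)^{0·1·8}·(+1)^1·(+1)^0 = +1.
v=3: a=3^11·(≡1), b=3^2·(≡2) mod 3; (1|3)=+1, (2|3)=-1; (−1)^{11·2·1}·(+1)^2·(-1)^11 = -1.
v=23: a=23^1·(≡20), b=23^1·(≡16) mod 23; (20|23)=-1, (16|23)=+1; (−1)^{1·1·11}·(-1)^1·(+1)^1 = +1.
v=29: a=29^0·(≡2), b=29^-2·(≡16) mod 29; (2|29)=-1, (16|29)=+1; (−1)^{0·-2·14}·(-1)^-2·(+1)^0 = +1.
v=∞: -69 < 0 and -52003 < 0  ⇒  (a,b)_∞ = -1.
v=7: a=7^0·(≡4), b=7^1·(≡5) mod 7; (4|7)=+1, (5|7)=-1; (−1)^{0·1·3}·(+1)^1·(-1)^0 = +1.
v=19: a=19^0·(≡17), b=19^1·(≡8) mod 19; (17|19)=+1, (8|19)=-1; (−1)^{0·1·9}·(+1)^1·(-1)^0 = +1.
v=11: a=11^-2·(≡6), b=11^0·(≡3) mod 11; (6|11)=-1, (3|11)=+1; (−1)^{-2·0·5}·(-1)^0·(+1)^-2 = +1.
v=13: a=13^-2·(≡9), b=13^0·(≡1) mod 13; (9|13)=+1, (1|13)=+1; (−1)^{-2·0·6}·(+1)^0·(+1)^-2 = +1.
v=2: v_2(a)=-2, v_2(b)=2; units ≡ 3, 5 (mod 8); ε·ε+αω+βω = 1·0+-2·1+2·1 ≡ 0  ⇒  (a,b)_2 = +1.
(-69, -52003 / ℚ) ramifies at {3, ∞}: a division algebra.

[3, inf]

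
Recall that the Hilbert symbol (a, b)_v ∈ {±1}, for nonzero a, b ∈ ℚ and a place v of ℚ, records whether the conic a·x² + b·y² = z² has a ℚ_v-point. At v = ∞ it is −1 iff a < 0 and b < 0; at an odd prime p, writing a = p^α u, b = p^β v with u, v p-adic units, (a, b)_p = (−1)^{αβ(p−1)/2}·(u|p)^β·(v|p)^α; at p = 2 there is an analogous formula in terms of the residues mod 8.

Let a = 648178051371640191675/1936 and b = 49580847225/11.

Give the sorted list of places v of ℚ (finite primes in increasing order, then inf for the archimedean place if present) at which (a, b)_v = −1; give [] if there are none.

[2, 13]

(a, b) ≡ (323, 19019) mod (ℚ^×)²; places V = {2, 3, 5, 7, 11, 13, 17, 19, ∞}.
(a,b)_17: α=5, u≡8; β=2, v≡8 (mod 17); (8|17)=+1, (8|17)=+1; sign (−1)^0·+1^2·+1^5 = +1.
(a,b)_11: α=-2, u≡4; β=-1, v≡8 (mod 11); (4|11)=+1, (8|11)=-1; sign (−1)^0·+1^-1·-1^-2 = +1.
(a,b)_13: α=2, u≡6; β=1, v≡5 (mod 13); (6|13)=-1, (5|13)=-1; sign (−1)^0·-1^1·-1^2 = -1.
(a,b)_19: α=3, u≡11; β=1, v≡14 (mod 19); (11|19)=+1, (14|19)=-1; sign (−1)^1·+1^1·-1^3 = +1.
(a,b)_3: α=8, u≡2; β=4, v≡2 (mod 3); (2|3)=-1, (2|3)=-1; sign (−1)^0·-1^4·-1^8 = +1.
(a,b)_5: α=2, u≡2; β=2, v≡4 (mod 5); (2|5)=-1, (4|5)=+1; sign (−1)^0·-1^2·+1^2 = +1.
(a,b)_7: α=4, u≡4; β=3, v≡2 (mod 7); (4|7)=+1, (2|7)=+1; sign (−1)^0·+1^3·+1^4 = +1.
(a,b)_∞: sgn(323)=+, sgn(19019)=+, so +1.
(a,b)_2: α=-4, β=0; u≡3, v≡3 (mod 8); ε(u)ε(v)=1·1, αω(v)=-4·1, βω(u)=0·1; sum ≡ 1  ⇒  -1.
Ram(323, 19019) = {2, 13}; no ℚ_2-point on the conic.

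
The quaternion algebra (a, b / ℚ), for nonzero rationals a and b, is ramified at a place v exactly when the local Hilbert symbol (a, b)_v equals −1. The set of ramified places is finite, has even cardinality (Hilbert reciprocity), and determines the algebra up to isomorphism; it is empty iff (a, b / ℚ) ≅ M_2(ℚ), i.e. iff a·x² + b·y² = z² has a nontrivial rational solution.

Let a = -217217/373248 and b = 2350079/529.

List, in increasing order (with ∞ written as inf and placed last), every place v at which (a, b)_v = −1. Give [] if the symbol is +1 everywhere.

(a, b) ≡ (-8866, 1271) mod (ℚ^×)²; places V = {2, 3, 7, 11, 13, 23, 31, 41, 43, ∞}.
(a,b)_13: α=1, u≡7; β=0, v≡12 (mod 13); (7|13)=-1, (12|13)=+1; sign (−1)^0·-1^0·+1^1 = +1.
(a,b)_7: α=2, u≡5; β=0, v≡1 (mod 7); (5|7)=-1, (1|7)=+1; sign (−1)^0·-1^0·+1^2 = +1.
(a,b)_23: α=0, u≡16; β=-2, v≡8 (mod 23); (16|23)=+1, (8|23)=+1; sign (−1)^0·+1^-2·+1^0 = +1.
(a,b)_11: α=1, u≡6; β=0, v≡6 (mod 11); (6|11)=-1, (6|11)=-1; sign (−1)^0·-1^0·-1^1 = -1.
(a,b)_∞: sgn(-8866)=−, sgn(1271)=+, so +1.
(a,b)_43: α=0, u≡40; β=2, v≡25 (mod 43); (40|43)=+1, (25|43)=+1; sign (−1)^0·+1^2·+1^0 = +1.
(a,b)_31: α=1, u≡27; β=1, v≡7 (mod 31); (27|31)=-1, (7|31)=+1; sign (−1)^1·-1^1·+1^1 = +1.
(a,b)_3: α=-6, u≡2; β=0, v≡2 (mod 3); (2|3)=-1, (2|3)=-1; sign (−1)^0·-1^0·-1^-6 = +1.
(a,b)_2: α=-9, β=0; u≡7, v≡7 (mod 8); ε(u)ε(v)=1·1, αω(v)=-9·0, βω(u)=0·0; sum ≡ 1  ⇒  -1.
(a,b)_41: α=0, u≡23; β=1, v≡10 (mod 41); (23|41)=+1, (10|41)=+1; sign (−1)^0·+1^1·+1^0 = +1.
(-8866, 1271 / ℚ) ramifies at {2, 11}: a division algebra.

[2, 11]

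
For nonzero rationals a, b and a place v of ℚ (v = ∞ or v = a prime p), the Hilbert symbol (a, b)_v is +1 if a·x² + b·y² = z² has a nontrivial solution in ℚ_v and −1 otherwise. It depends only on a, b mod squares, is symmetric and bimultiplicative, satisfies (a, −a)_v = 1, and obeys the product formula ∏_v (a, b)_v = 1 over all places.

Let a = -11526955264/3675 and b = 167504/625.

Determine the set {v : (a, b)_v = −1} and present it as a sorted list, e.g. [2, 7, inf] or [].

Mod squares: a ≡ -374187, b ≡ 29. Check v ∈ {∞, 2, 3, 5, 7, 11, 17, 19, 23, 29}.
v=11: a=11^1·(≡10), b=11^0·(≡2) mod 11; (10|11)=-1, (2|11)=-1; (−1)^{1·0·5}·(-1)^0·(-1)^1 = -1.
v=19: a=19^2·(≡2), b=19^2·(≡15) mod 19; (2|19)=-1, (15|19)=-1; (−1)^{2·2·9}·(-1)^2·(-1)^2 = +1.
v=23: a=23^1·(≡21), b=23^0·(≡16) mod 23; (21|23)=-1, (16|23)=+1; (−1)^{1·0·11}·(-1)^0·(+1)^1 = +1.
v=∞: -374187 < 0 and 29 > 0  ⇒  (a,b)_∞ = +1.
v=7: a=7^-2·(≡3), b=7^0·(≡4) mod 7; (3|7)=-1, (4|7)=+1; (−1)^{-2·0·3}·(-1)^0·(+1)^-2 = +1.
v=2: v_2(a)=8, v_2(b)=4; units ≡ 5, 5 (mod 8); ε·ε+αω+βω = 0·0+8·1+4·1 ≡ 0  ⇒  (a,b)_2 = +1.
v=29: a=29^1·(≡3), b=29^1·(≡13) mod 29; (3|29)=-1, (13|29)=+1; (−1)^{1·1·14}·(-1)^1·(+1)^1 = -1.
v=5: a=5^-2·(≡3), b=5^-4·(≡4) mod 5; (3|5)=-1, (4|5)=+1; (−1)^{-2·-4·2}·(-1)^-4·(+1)^-2 = +1.
v=17: a=17^1·(≡15), b=17^0·(≡12) mod 17; (15|17)=+1, (12|17)=-1; (−1)^{1·0·8}·(+1)^0·(-1)^1 = -1.
v=3: a=3^-1·(≡2), b=3^0·(≡2) mod 3; (2|3)=-1, (2|3)=-1; (−1)^{-1·0·1}·(-1)^0·(-1)^-1 = -1.
Ram(-374187, 29) = {3, 11, 17, 29}; no ℚ_3-point on the conic.

[3, 11, 17, 29]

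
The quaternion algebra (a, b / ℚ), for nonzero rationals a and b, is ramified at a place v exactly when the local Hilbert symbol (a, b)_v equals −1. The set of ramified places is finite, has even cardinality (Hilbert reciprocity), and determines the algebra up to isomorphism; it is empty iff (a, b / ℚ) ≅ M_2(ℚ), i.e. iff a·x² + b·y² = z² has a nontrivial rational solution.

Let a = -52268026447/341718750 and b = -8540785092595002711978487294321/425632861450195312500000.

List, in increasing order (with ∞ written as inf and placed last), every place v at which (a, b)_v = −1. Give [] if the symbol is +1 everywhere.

[2, 5, 7, inf]

(a, b) ≡ (-210, -2) mod (ℚ^×)²; places V = {2, 3, 5, 7, 11, 13, 17, 23, ∞}.
(a,b)_13: α=2, u≡2; β=6, v≡11 (mod 13); (2|13)=-1, (11|13)=-1; sign (−1)^0·-1^6·-1^2 = +1.
(a,b)_5: α=-7, u≡2; β=-18, v≡2 (mod 5); (2|5)=-1, (2|5)=-1; sign (−1)^0·-1^-18·-1^-7 = -1.
(a,b)_17: α=4, u≡3; β=10, v≡8 (mod 17); (3|17)=-1, (8|17)=+1; sign (−1)^0·-1^10·+1^4 = +1.
(a,b)_3: α=-7, u≡2; β=-20, v≡1 (mod 3); (2|3)=-1, (1|3)=+1; sign (−1)^0·-1^-20·+1^-7 = +1.
(a,b)_11: α=0, u≡10; β=2, v≡3 (mod 11); (10|11)=-1, (3|11)=+1; sign (−1)^0·-1^2·+1^0 = +1.
(a,b)_23: α=2, u≡11; β=6, v≡20 (mod 23); (11|23)=-1, (20|23)=-1; sign (−1)^0·-1^6·-1^2 = +1.
(a,b)_7: α=1, u≡6; β=2, v≡6 (mod 7); (6|7)=-1, (6|7)=-1; sign (−1)^0·-1^2·-1^1 = -1.
(a,b)_2: α=-1, β=-5; u≡7, v≡7 (mod 8); ε(u)ε(v)=1·1, αω(v)=-1·0, βω(u)=-5·0; sum ≡ 1  ⇒  -1.
(a,b)_∞: sgn(-210)=−, sgn(-2)=−, so -1.
Ram(-210, -2) = {2, 5, 7, ∞}; no ℚ_2-point on the conic.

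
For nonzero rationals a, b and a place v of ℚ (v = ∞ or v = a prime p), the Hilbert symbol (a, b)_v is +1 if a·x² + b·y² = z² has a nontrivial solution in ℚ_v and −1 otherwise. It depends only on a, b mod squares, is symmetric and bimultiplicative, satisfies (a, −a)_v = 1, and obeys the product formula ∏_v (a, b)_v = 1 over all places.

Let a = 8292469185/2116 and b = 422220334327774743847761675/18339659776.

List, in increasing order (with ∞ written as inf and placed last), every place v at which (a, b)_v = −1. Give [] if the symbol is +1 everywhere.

Mod squares: a ≡ 385, b ≡ 1547. Check v ∈ {∞, 2, 3, 5, 7, 11, 13, 17, 23}.
v=17: a=17^2·(≡12), b=17^5·(≡7) mod 17; (12|17)=-1, (7|17)=-1; (−1)^{2·5·8}·(-1)^5·(-1)^2 = -1.
v=2: v_2(a)=-2, v_2(b)=-16; units ≡ 1, 3 (mod 8); ε·ε+αω+βω = 0·1+-2·1+-16·0 ≡ 0  ⇒  (a,b)_2 = +1.
v=5: a=5^1·(≡2), b=5^2·(≡2) mod 5; (2|5)=-1, (2|5)=-1; (−1)^{1·2·2}·(-1)^2·(-1)^1 = -1.
v=23: a=23^-2·(≡20), b=23^-4·(≡6) mod 23; (20|23)=-1, (6|23)=+1; (−1)^{-2·-4·11}·(-1)^-4·(+1)^-2 = +1.
v=13: a=13^2·(≡8), b=13^5·(≡5) mod 13; (8|13)=-1, (5|13)=-1; (−1)^{2·5·6}·(-1)^5·(-1)^2 = -1.
v=7: a=7^3·(≡5), b=7^9·(≡1) mod 7; (5|7)=-1, (1|7)=+1; (−1)^{3·9·3}·(-1)^9·(+1)^3 = +1.
v=∞: 385 > 0 and 1547 > 0  ⇒  (a,b)_∞ = +1.
v=11: a=11^1·(≡6), b=11^2·(≡6) mod 11; (6|11)=-1, (6|11)=-1; (−1)^{1·2·5}·(-1)^2·(-1)^1 = -1.
v=3: a=3^2·(≡1), b=3^8·(≡2) mod 3; (1|3)=+1, (2|3)=-1; (−1)^{2·8·1}·(+1)^8·(-1)^2 = +1.
Ram(385, 1547) = {5, 11, 13, 17}; no ℚ_5-point on the conic.

[5, 11, 13, 17]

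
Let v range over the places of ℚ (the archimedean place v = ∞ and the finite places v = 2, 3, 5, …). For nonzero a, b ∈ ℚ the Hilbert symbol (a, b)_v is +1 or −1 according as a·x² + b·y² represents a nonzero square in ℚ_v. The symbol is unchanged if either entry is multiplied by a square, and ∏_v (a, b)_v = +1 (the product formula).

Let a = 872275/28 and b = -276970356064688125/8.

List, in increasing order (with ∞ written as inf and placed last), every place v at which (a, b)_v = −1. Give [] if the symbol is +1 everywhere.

Mod squares: a ≡ 244237, b ≡ -14858. Check v ∈ {∞, 2, 5, 7, 17, 19, 23, 37, 41}.
v=2: v_2(a)=-2, v_2(b)=-3; units ≡ 5, 3 (mod 8); ε·ε+αω+βω = 0·1+-2·1+-3·1 ≡ 1  ⇒  (a,b)_2 = -1.
v=17: a=17^0·(≡2), b=17^1·(≡7) mod 17; (2|17)=+1, (7|17)=-1; (−1)^{0·1·8}·(+1)^1·(-1)^0 = +1.
v=41: a=41^1·(≡35), b=41^2·(≡36) mod 41; (35|41)=-1, (36|41)=+1; (−1)^{1·2·20}·(-1)^2·(+1)^1 = +1.
v=5: a=5^2·(≡2), b=5^4·(≡3) mod 5; (2|5)=-1, (3|5)=-1; (−1)^{2·4·2}·(-1)^4·(-1)^2 = +1.
v=7: a=7^-1·(≡3), b=7^2·(≡6) mod 7; (3|7)=-1, (6|7)=-1; (−1)^{-1·2·3}·(-1)^2·(-1)^-1 = -1.
v=37: a=37^1·(≡24), b=37^2·(≡25) mod 37; (24|37)=-1, (25|37)=+1; (−1)^{1·2·18}·(-1)^2·(+1)^1 = +1.
v=23: a=23^1·(≡18), b=23^3·(≡10) mod 23; (18|23)=+1, (10|23)=-1; (−1)^{1·3·11}·(+1)^3·(-1)^1 = +1.
v=19: a=19^0·(≡11), b=19^1·(≡5) mod 19; (11|19)=+1, (5|19)=+1; (−1)^{0·1·9}·(+1)^1·(+1)^0 = +1.
v=∞: 244237 > 0 and -14858 < 0  ⇒  (a,b)_∞ = +1.
(244237, -14858 / ℚ) ramifies at {2, 7}: a division algebra.

[2, 7]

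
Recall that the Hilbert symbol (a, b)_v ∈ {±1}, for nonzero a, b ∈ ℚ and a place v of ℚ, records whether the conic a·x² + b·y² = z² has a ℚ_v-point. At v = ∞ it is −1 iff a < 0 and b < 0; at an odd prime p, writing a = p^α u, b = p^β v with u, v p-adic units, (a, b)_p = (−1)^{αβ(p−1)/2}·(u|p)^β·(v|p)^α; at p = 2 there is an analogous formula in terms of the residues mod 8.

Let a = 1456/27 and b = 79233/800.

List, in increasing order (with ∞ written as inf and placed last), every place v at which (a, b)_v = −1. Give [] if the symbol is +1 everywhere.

[3, 7]

Mod squares: a ≡ 273, b ≡ 66. Check v ∈ {∞, 2, 3, 5, 7, 11, 13}.
v=5: a=5^0·(≡3), b=5^-2·(≡4) mod 5; (3|5)=-1, (4|5)=+1; (−1)^{0·-2·2}·(-1)^-2·(+1)^0 = +1.
v=∞: 273 > 0 and 66 > 0  ⇒  (a,b)_∞ = +1.
v=7: a=7^1·(≡2), b=7^4·(≡6) mod 7; (2|7)=+1, (6|7)=-1; (−1)^{1·4·3}·(+1)^4·(-1)^1 = -1.
v=3: a=3^-3·(≡1), b=3^1·(≡1) mod 3; (1|3)=+1, (1|3)=+1; (−1)^{-3·1·1}·(+1)^1·(+1)^-3 = -1.
v=13: a=13^1·(≡8), b=13^0·(≡9) mod 13; (8|13)=-1, (9|13)=+1; (−1)^{1·0·6}·(-1)^0·(+1)^1 = +1.
v=11: a=11^0·(≡3), b=11^1·(≡8) mod 11; (3|11)=+1, (8|11)=-1; (−1)^{0·1·5}·(+1)^1·(-1)^0 = +1.
v=2: v_2(a)=4, v_2(b)=-5; units ≡ 1, 1 (mod 8); ε·ε+αω+βω = 0·0+4·0+-5·0 ≡ 0  ⇒  (a,b)_2 = +1.
(273, 66 / ℚ) ramifies at {3, 7}: a division algebra.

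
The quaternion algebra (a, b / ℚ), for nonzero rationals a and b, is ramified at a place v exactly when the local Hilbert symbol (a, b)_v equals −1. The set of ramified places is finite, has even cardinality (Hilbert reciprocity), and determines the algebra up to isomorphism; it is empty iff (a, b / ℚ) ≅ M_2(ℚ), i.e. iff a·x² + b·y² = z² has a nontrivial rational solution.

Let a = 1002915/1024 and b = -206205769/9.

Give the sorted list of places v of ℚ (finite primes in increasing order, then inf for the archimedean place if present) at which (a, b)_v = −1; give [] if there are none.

(a, b) ≡ (111435, -4208281) mod (ℚ^×)²; places V = {2, 3, 5, 7, 11, 17, 19, 23, 31, 41, 43, ∞}.
(a,b)_17: α=1, u≡14; β=0, v≡13 (mod 17); (14|17)=-1, (13|17)=+1; sign (−1)^0·-1^0·+1^1 = +1.
(a,b)_11: α=0, u≡1; β=1, v≡5 (mod 11); (1|11)=+1, (5|11)=+1; sign (−1)^0·+1^1·+1^0 = +1.
(a,b)_43: α=0, u≡29; β=1, v≡15 (mod 43); (29|43)=-1, (15|43)=+1; sign (−1)^0·-1^1·+1^0 = -1.
(a,b)_23: α=1, u≡17; β=0, v≡2 (mod 23); (17|23)=-1, (2|23)=+1; sign (−1)^0·-1^0·+1^1 = +1.
(a,b)_41: α=0, u≡27; β=1, v≡25 (mod 41); (27|41)=-1, (25|41)=+1; sign (−1)^0·-1^1·+1^0 = -1.
(a,b)_∞: sgn(111435)=+, sgn(-4208281)=−, so +1.
(a,b)_19: α=1, u≡8; β=0, v≡8 (mod 19); (8|19)=-1, (8|19)=-1; sign (−1)^0·-1^0·-1^1 = -1.
(a,b)_5: α=1, u≡2; β=0, v≡4 (mod 5); (2|5)=-1, (4|5)=+1; sign (−1)^0·-1^0·+1^1 = +1.
(a,b)_31: α=0, u≡3; β=1, v≡27 (mod 31); (3|31)=-1, (27|31)=-1; sign (−1)^0·-1^1·-1^0 = -1.
(a,b)_7: α=0, u≡2; β=3, v≡6 (mod 7); (2|7)=+1, (6|7)=-1; sign (−1)^0·+1^3·-1^0 = +1.
(a,b)_2: α=-10, β=0; u≡3, v≡7 (mod 8); ε(u)ε(v)=1·1, αω(v)=-10·0, βω(u)=0·1; sum ≡ 1  ⇒  -1.
(a,b)_3: α=3, u≡2; β=-2, v≡2 (mod 3); (2|3)=-1, (2|3)=-1; sign (−1)^0·-1^-2·-1^3 = -1.
(111435, -4208281 / ℚ) ramifies at {2, 3, 19, 31, 41, 43}: a division algebra.

[2, 3, 19, 31, 41, 43]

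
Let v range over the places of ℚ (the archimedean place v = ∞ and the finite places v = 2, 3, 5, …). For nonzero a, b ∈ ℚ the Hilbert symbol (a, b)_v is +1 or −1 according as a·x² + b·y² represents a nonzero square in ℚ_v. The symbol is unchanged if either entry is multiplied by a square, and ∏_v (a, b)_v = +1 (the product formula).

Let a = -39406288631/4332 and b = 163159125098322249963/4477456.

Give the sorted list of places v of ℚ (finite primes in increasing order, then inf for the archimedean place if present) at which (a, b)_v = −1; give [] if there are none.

[2, 3, 29, 31, 41, 43]

Mod squares: a ≡ -223476117, b ≡ 3. Check v ∈ {∞, 2, 3, 11, 19, 23, 29, 31, 41, 43, 47}.
v=11: a=11^0·(≡3), b=11^2·(≡5) mod 11; (3|11)=+1, (5|11)=+1; (−1)^{0·2·5}·(+1)^2·(+1)^0 = +1.
v=29: a=29^1·(≡3), b=29^2·(≡15) mod 29; (3|29)=-1, (15|29)=-1; (−1)^{1·2·14}·(-1)^2·(-1)^1 = -1.
v=2: v_2(a)=-2, v_2(b)=-4; units ≡ 3, 3 (mod 8); ε·ε+αω+βω = 1·1+-2·1+-4·1 ≡ 1  ⇒  (a,b)_2 = -1.
v=43: a=43^1·(≡30), b=43^2·(≡20) mod 43; (30|43)=-1, (20|43)=-1; (−1)^{1·2·21}·(-1)^2·(-1)^1 = -1.
v=31: a=31^1·(≡1), b=31^2·(≡27) mod 31; (1|31)=+1, (27|31)=-1; (−1)^{1·2·15}·(+1)^2·(-1)^1 = -1.
v=41: a=41^1·(≡22), b=41^2·(≡15) mod 41; (22|41)=-1, (15|41)=-1; (−1)^{1·2·20}·(-1)^2·(-1)^1 = -1.
v=∞: -223476117 < 0 and 3 > 0  ⇒  (a,b)_∞ = +1.
v=23: a=23^2·(≡2), b=23^-4·(≡6) mod 23; (2|23)=+1, (6|23)=+1; (−1)^{2·-4·11}·(+1)^-4·(+1)^2 = +1.
v=19: a=19^-2·(≡3), b=19^0·(≡10) mod 19; (3|19)=-1, (10|19)=-1; (−1)^{-2·0·9}·(-1)^0·(-1)^-2 = +1.
v=3: a=3^-1·(≡1), b=3^5·(≡1) mod 3; (1|3)=+1, (1|3)=+1; (−1)^{-1·5·1}·(+1)^5·(+1)^-1 = -1.
v=47: a=47^1·(≡19), b=47^2·(≡17) mod 47; (19|47)=-1, (17|47)=+1; (−1)^{1·2·23}·(-1)^2·(+1)^1 = +1.
(-223476117, 3 / ℚ) ramifies at {2, 3, 29, 31, 41, 43}: a division algebra.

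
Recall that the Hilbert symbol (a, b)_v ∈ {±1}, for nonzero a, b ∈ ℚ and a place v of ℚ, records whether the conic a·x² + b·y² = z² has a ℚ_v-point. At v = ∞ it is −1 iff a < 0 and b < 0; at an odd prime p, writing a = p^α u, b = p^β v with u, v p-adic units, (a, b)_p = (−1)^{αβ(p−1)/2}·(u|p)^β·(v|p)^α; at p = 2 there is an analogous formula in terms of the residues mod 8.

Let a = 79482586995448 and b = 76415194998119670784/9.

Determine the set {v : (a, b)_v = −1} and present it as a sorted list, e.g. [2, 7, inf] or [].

[7, 13, 23, 29, 31, 37]

(a, b) ≡ (352222, 1322769721) mod (ℚ^×)²; places V = {2, 3, 7, 13, 19, 23, 29, 31, 37, ∞}.
(a,b)_19: α=1, u≡10; β=1, v≡11 (mod 19); (10|19)=-1, (11|19)=+1; sign (−1)^1·-1^1·+1^1 = +1.
(a,b)_31: α=1, u≡7; β=1, v≡28 (mod 31); (7|31)=+1, (28|31)=+1; sign (−1)^1·+1^1·+1^1 = -1.
(a,b)_29: α=2, u≡11; β=3, v≡19 (mod 29); (11|29)=-1, (19|29)=-1; sign (−1)^0·-1^3·-1^2 = -1.
(a,b)_13: α=1, u≡7; β=1, v≡9 (mod 13); (7|13)=-1, (9|13)=+1; sign (−1)^0·-1^1·+1^1 = -1.
(a,b)_3: α=0, u≡1; β=-2, v≡1 (mod 3); (1|3)=+1, (1|3)=+1; sign (−1)^0·+1^-2·+1^0 = +1.
(a,b)_2: α=3, β=10; u≡7, v≡1 (mod 8); ε(u)ε(v)=1·0, αω(v)=3·0, βω(u)=10·0; sum ≡ 0  ⇒  +1.
(a,b)_23: α=1, u≡10; β=1, v≡14 (mod 23); (10|23)=-1, (14|23)=-1; sign (−1)^1·-1^1·-1^1 = -1.
(a,b)_37: α=2, u≡19; β=3, v≡17 (mod 37); (19|37)=-1, (17|37)=-1; sign (−1)^0·-1^3·-1^2 = -1.
(a,b)_7: α=2, u≡6; β=3, v≡5 (mod 7); (6|7)=-1, (5|7)=-1; sign (−1)^0·-1^3·-1^2 = -1.
(a,b)_∞: sgn(352222)=+, sgn(1322769721)=+, so +1.
Ram(352222, 1322769721) = {7, 13, 23, 29, 31, 37}; no ℚ_7-point on the conic.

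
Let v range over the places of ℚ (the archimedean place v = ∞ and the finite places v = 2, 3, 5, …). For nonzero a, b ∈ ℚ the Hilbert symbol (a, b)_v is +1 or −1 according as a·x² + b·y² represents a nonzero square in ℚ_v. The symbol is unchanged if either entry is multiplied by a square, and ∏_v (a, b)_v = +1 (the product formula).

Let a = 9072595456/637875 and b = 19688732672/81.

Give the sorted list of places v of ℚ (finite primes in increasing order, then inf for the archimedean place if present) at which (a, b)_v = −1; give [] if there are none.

Mod squares: a ≡ 2344790, b ≡ 11438. Check v ∈ {∞, 2, 3, 5, 7, 19, 23, 41, 43}.
v=3: a=3^-6·(≡2), b=3^-4·(≡2) mod 3; (2|3)=-1, (2|3)=-1; (−1)^{-6·-4·1}·(-1)^-4·(-1)^-6 = +1.
v=23: a=23^2·(≡12), b=23^0·(≡14) mod 23; (12|23)=+1, (14|23)=-1; (−1)^{2·0·11}·(+1)^0·(-1)^2 = +1.
v=2: v_2(a)=9, v_2(b)=11; units ≡ 3, 7 (mod 8); ε·ε+αω+βω = 1·1+9·0+11·1 ≡ 0  ⇒  (a,b)_2 = +1.
v=19: a=19^1·(≡1), b=19^1·(≡14) mod 19; (1|19)=+1, (14|19)=-1; (−1)^{1·1·9}·(+1)^1·(-1)^1 = +1.
v=41: a=41^1·(≡2), b=41^2·(≡40) mod 41; (2|41)=+1, (40|41)=+1; (−1)^{1·2·20}·(+1)^2·(+1)^1 = +1.
v=∞: 2344790 > 0 and 11438 > 0  ⇒  (a,b)_∞ = +1.
v=5: a=5^-3·(≡2), b=5^0·(≡2) mod 5; (2|5)=-1, (2|5)=-1; (−1)^{-3·0·2}·(-1)^0·(-1)^-3 = -1.
v=43: a=43^1·(≡23), b=43^1·(≡34) mod 43; (23|43)=+1, (34|43)=-1; (−1)^{1·1·21}·(+1)^1·(-1)^1 = +1.
v=7: a=7^-1·(≡6), b=7^1·(≡5) mod 7; (6|7)=-1, (5|7)=-1; (−1)^{-1·1·3}·(-1)^1·(-1)^-1 = -1.
Ram(2344790, 11438) = {5, 7}; no ℚ_5-point on the conic.

[5, 7]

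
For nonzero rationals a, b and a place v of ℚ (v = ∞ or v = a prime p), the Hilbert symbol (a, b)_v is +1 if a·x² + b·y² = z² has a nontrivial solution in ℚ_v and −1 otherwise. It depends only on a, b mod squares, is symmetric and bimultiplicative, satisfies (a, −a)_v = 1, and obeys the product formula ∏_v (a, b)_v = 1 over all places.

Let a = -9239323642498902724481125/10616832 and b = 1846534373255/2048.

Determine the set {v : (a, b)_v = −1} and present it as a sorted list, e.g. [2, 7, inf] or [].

Mod squares: a ≡ -56810, b ≡ 624910. Check v ∈ {∞, 2, 3, 5, 11, 13, 17, 19, 23}.
v=3: a=3^-4·(≡1), b=3^0·(≡1) mod 3; (1|3)=+1, (1|3)=+1; (−1)^{-4·0·1}·(+1)^0·(+1)^-4 = +1.
v=13: a=13^9·(≡6), b=13^3·(≡4) mod 13; (6|13)=-1, (4|13)=+1; (−1)^{9·3·6}·(-1)^3·(+1)^9 = -1.
v=5: a=5^3·(≡3), b=5^1·(≡2) mod 5; (3|5)=-1, (2|5)=-1; (−1)^{3·1·2}·(-1)^1·(-1)^3 = +1.
v=23: a=23^3·(≡20), b=23^1·(≡22) mod 23; (20|23)=-1, (22|23)=-1; (−1)^{3·1·11}·(-1)^1·(-1)^3 = -1.
v=17: a=17^4·(≡1), b=17^2·(≡14) mod 17; (1|17)=+1, (14|17)=-1; (−1)^{4·2·8}·(+1)^2·(-1)^4 = +1.
v=11: a=11^0·(≡4), b=11^3·(≡7) mod 11; (4|11)=+1, (7|11)=-1; (−1)^{0·3·5}·(+1)^3·(-1)^0 = +1.
v=19: a=19^3·(≡14), b=19^1·(≡7) mod 19; (14|19)=-1, (7|19)=+1; (−1)^{3·1·9}·(-1)^1·(+1)^3 = +1.
v=∞: -56810 < 0 and 624910 > 0  ⇒  (a,b)_∞ = +1.
v=2: v_2(a)=-17, v_2(b)=-11; units ≡ 3, 7 (mod 8); ε·ε+αω+βω = 1·1+-17·0+-11·1 ≡ 0  ⇒  (a,b)_2 = +1.
(-56810, 624910 / ℚ) ramifies at {13, 23}: a division algebra.

[13, 23]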